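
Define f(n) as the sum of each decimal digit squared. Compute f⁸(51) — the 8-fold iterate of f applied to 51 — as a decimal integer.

42

51 → 5² + 1² = 25 + 1 = 26
26 → 2² + 6² = 4 + 36 = 40
40 → 4² + 0² = 16 + 0 = 16
16 → 1² + 6² = 1 + 36 = 37
37 → 3² + 7² = 9 + 49 = 58
58 → 5² + 8² = 25 + 64 = 89
89 → 8² + 9² = 64 + 81 = 145
145 → 1² + 4² + 5² = 1 + 16 + 25 = 42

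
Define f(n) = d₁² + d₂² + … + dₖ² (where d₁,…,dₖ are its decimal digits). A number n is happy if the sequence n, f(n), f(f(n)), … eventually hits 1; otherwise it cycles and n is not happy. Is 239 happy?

239 → 2² + 3² + 9² = 4 + 9 + 81 = 94
94 → 9² + 4² = 81 + 16 = 97
97 → 9² + 7² = 81 + 49 = 130
130 → 1² + 3² + 0² = 1 + 9 + 0 = 10
10 → 1² + 0² = 1 + 0 = 1  — reached 1.

happy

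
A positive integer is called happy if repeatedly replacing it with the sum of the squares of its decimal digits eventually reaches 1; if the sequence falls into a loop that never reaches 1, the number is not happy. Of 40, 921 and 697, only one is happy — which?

40: 40 → 16 → 37 → 58 → 89 → 145 → 42 → 20 → 4 → 16  — repeats 16 (not happy)
921: 921 → 86 → 100 → 1  — reaches 1 (happy)
697: 697 → 166 → 73 → 58 → 89 → 145 → 42 → 20 → 4 → 16 → 37 → 58  — repeats 58 (not happy)

921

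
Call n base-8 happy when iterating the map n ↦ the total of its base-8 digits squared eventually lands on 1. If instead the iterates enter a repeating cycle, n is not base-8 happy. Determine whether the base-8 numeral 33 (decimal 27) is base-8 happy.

base-8 happy

27 = (3,3)_8 → 3² + 3² = 9 + 9 = 18
18 = (2,2)_8 → 2² + 2² = 4 + 4 = 8
8 = (1,0)_8 → 1² + 0² = 1 + 0 = 1  — reached 1.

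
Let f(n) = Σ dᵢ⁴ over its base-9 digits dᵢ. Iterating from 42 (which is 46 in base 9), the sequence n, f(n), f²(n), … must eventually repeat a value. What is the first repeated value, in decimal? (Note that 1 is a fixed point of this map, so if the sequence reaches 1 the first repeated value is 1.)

42 = (4,6)_9 → 4⁴ + 6⁴ = 256 + 1296 = 1552
1552 = (2,1,1,4)_9 → 2⁴ + 1⁴ + 1⁴ + 4⁴ = 16 + 1 + 1 + 256 = 274
274 = (3,3,4)_9 → 3⁴ + 3⁴ + 4⁴ = 81 + 81 + 256 = 418
418 = (5,1,4)_9 → 5⁴ + 1⁴ + 4⁴ = 625 + 1 + 256 = 882
882 = (1,1,8,0)_9 → 1⁴ + 1⁴ + 8⁴ + 0⁴ = 1 + 1 + 4096 + 0 = 4098
4098 = (5,5,5,3)_9 → 5⁴ + 5⁴ + 5⁴ + 3⁴ = 625 + 625 + 625 + 81 = 1956
1956 = (2,6,1,3)_9 → 2⁴ + 6⁴ + 1⁴ + 3⁴ = 16 + 1296 + 1 + 81 = 1394
1394 = (1,8,1,8)_9 → 1⁴ + 8⁴ + 1⁴ + 8⁴ = 1 + 4096 + 1 + 4096 = 8194
8194 = (1,2,2,1,4)_9 → 1⁴ + 2⁴ + 2⁴ + 1⁴ + 4⁴ = 1 + 16 + 16 + 1 + 256 = 290
290 = (3,5,2)_9 → 3⁴ + 5⁴ + 2⁴ = 81 + 625 + 16 = 722
722 = (8,8,2)_9 → 8⁴ + 8⁴ + 2⁴ = 4096 + 4096 + 16 = 8208
8208 = (1,2,2,3,0)_9 → 1⁴ + 2⁴ + 2⁴ + 3⁴ + 0⁴ = 1 + 16 + 16 + 81 + 0 = 114
114 = (1,3,6)_9 → 1⁴ + 3⁴ + 6⁴ = 1 + 81 + 1296 = 1378
1378 = (1,8,0,1)_9 → 1⁴ + 8⁴ + 0⁴ + 1⁴ = 1 + 4096 + 0 + 1 = 4098  — 4098 already appeared earlier.

4098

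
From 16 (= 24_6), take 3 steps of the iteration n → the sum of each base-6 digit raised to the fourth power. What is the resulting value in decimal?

16 = (2,4)_6 → 2⁴ + 4⁴ = 272
272 = (1,1,3,2)_6 → 1⁴ + 1⁴ + 3⁴ + 2⁴ = 99
99 = (2,4,3)_6 → 2⁴ + 4⁴ + 3⁴ = 353

353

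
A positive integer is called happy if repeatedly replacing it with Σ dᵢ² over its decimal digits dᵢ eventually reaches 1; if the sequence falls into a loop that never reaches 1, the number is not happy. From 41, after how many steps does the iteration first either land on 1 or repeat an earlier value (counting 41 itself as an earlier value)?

41 → 4² + 1² = 17
17 → 1² + 7² = 50
50 → 5² + 0² = 25
25 → 2² + 5² = 29
29 → 2² + 9² = 85
85 → 8² + 5² = 89
89 → 8² + 9² = 145
145 → 1² + 4² + 5² = 42
42 → 4² + 2² = 20
20 → 2² + 0² = 4
4 → 4² = 16
16 → 1² + 6² = 37
37 → 3² + 7² = 58
58 → 5² + 8² = 89  — 89 repeats.
That took 14 steps.

14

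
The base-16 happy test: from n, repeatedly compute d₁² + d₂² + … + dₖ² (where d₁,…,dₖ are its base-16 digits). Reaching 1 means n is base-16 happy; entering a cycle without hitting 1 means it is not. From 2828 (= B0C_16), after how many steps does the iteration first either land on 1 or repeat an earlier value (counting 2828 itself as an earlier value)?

13

2828 = (11,0,12)_16 → 265
265 = (1,0,9)_16 → 82
82 = (5,2)_16 → 29
29 = (1,13)_16 → 170
170 = (10,10)_16 → 200
200 = (12,8)_16 → 208
208 = (13,0)_16 → 169
169 = (10,9)_16 → 181
181 = (11,5)_16 → 146
146 = (9,2)_16 → 85
85 = (5,5)_16 → 50
50 = (3,2)_16 → 13
13 = (13)_16 → 169  — 169 repeats.
That took 13 steps.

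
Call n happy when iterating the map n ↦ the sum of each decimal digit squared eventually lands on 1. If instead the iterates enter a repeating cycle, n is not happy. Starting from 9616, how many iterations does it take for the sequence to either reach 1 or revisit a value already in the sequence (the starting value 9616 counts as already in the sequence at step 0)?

9616 → 9² + 6² + 1² + 6² = 81 + 36 + 1 + 36 = 154
154 → 1² + 5² + 4² = 1 + 25 + 16 = 42
42 → 4² + 2² = 16 + 4 = 20
20 → 2² + 0² = 4 + 0 = 4
4 → 4² = 16
16 → 1² + 6² = 1 + 36 = 37
37 → 3² + 7² = 9 + 49 = 58
58 → 5² + 8² = 25 + 64 = 89
89 → 8² + 9² = 64 + 81 = 145
145 → 1² + 4² + 5² = 1 + 16 + 25 = 42  — 42 repeats.
That took 10 steps.

10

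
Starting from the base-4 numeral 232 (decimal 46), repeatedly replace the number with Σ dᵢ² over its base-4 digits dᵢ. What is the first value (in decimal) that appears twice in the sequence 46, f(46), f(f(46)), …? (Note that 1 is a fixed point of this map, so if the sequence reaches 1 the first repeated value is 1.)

1

46 = (2,3,2)_4 → 17
17 = (1,0,1)_4 → 2
2 = (2)_4 → 4
4 = (1,0)_4 → 1  — reached the fixed point 1.
1 → 1, so 1 is the first repeated value.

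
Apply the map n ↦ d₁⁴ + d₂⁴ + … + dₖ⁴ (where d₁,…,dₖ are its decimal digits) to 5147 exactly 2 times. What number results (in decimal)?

5147 → 3283
3283 → 4274

4274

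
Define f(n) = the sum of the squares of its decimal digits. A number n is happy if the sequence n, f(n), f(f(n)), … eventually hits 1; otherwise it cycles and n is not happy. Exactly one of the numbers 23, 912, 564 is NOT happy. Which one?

564

23: 23 → 13 → 10 → 1  — reaches 1 (happy)
912: 912 → 86 → 100 → 1  — reaches 1 (happy)
564: 564 → 77 → 98 → 145 → 42 → 20 → 4 → 16 → 37 → 58 → 89 → 145  — repeats 145 (not happy)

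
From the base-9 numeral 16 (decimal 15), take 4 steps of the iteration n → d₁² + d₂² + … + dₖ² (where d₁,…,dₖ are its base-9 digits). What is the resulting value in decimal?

15 = (1,6)_9 → 1² + 6² = 37
37 = (4,1)_9 → 4² + 1² = 17
17 = (1,8)_9 → 1² + 8² = 65
65 = (7,2)_9 → 7² + 2² = 53

53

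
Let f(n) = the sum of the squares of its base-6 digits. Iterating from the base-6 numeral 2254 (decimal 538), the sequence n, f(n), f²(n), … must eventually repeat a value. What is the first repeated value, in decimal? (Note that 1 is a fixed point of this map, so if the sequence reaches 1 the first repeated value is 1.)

538 = (2,2,5,4)_6 → 2² + 2² + 5² + 4² = 49
49 = (1,2,1)_6 → 1² + 2² + 1² = 6
6 = (1,0)_6 → 1² + 0² = 1  — reached the fixed point 1.
1 → 1, so 1 is the first repeated value.

1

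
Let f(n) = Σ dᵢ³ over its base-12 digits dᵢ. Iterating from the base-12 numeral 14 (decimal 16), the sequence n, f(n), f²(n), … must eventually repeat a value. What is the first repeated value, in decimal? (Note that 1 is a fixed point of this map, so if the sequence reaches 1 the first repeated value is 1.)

1

16 = (1,4)_12 → 65
65 = (5,5)_12 → 250
250 = (1,8,10)_12 → 1513
1513 = (10,6,1)_12 → 1217
1217 = (8,5,5)_12 → 762
762 = (5,3,6)_12 → 368
368 = (2,6,8)_12 → 736
736 = (5,1,4)_12 → 190
190 = (1,3,10)_12 → 1028
1028 = (7,1,8)_12 → 856
856 = (5,11,4)_12 → 1520
1520 = (10,6,8)_12 → 1728
1728 = (1,0,0,0)_12 → 1  — reached the fixed point 1.
1 → 1, so 1 is the first repeated value.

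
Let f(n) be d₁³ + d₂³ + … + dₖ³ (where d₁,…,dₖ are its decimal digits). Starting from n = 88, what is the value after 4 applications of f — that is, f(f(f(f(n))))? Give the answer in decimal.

370

88 → 8³ + 8³ = 512 + 512 = 1024
1024 → 1³ + 0³ + 2³ + 4³ = 1 + 0 + 8 + 64 = 73
73 → 7³ + 3³ = 343 + 27 = 370
370 → 3³ + 7³ + 0³ = 27 + 343 + 0 = 370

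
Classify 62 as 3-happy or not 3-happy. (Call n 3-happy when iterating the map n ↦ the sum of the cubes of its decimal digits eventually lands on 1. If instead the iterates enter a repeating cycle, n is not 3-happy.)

62 → 6³ + 2³ = 224
224 → 2³ + 2³ + 4³ = 80
80 → 8³ + 0³ = 512
512 → 5³ + 1³ + 2³ = 134
134 → 1³ + 3³ + 4³ = 92
92 → 9³ + 2³ = 737
737 → 7³ + 3³ + 7³ = 713
713 → 7³ + 1³ + 3³ = 371
371 → 3³ + 7³ + 1³ = 371  — 371 already seen; the sequence cycles without reaching 1.

not 3-happy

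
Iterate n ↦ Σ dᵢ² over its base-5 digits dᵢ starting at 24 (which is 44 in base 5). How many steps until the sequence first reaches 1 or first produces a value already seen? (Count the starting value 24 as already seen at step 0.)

7

24 = (4,4)_5 → 4² + 4² = 16 + 16 = 32
32 = (1,1,2)_5 → 1² + 1² + 2² = 1 + 1 + 4 = 6
6 = (1,1)_5 → 1² + 1² = 1 + 1 = 2
2 = (2)_5 → 2² = 4
4 = (4)_5 → 4² = 16
16 = (3,1)_5 → 3² + 1² = 9 + 1 = 10
10 = (2,0)_5 → 2² + 0² = 4 + 0 = 4  — 4 repeats.
That took 7 steps.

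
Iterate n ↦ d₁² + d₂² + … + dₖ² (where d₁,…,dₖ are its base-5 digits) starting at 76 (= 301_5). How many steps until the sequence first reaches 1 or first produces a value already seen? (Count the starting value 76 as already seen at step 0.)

76 = (3,0,1)_5 → 3² + 0² + 1² = 9 + 0 + 1 = 10
10 = (2,0)_5 → 2² + 0² = 4 + 0 = 4
4 = (4)_5 → 4² = 16
16 = (3,1)_5 → 3² + 1² = 9 + 1 = 10  — 10 repeats.
That took 4 steps.

4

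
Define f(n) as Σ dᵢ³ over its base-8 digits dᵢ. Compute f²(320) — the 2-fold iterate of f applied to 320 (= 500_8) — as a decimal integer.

320 = (5,0,0)_8 → 5³ + 0³ + 0³ = 125 + 0 + 0 = 125
125 = (1,7,5)_8 → 1³ + 7³ + 5³ = 1 + 343 + 125 = 469

469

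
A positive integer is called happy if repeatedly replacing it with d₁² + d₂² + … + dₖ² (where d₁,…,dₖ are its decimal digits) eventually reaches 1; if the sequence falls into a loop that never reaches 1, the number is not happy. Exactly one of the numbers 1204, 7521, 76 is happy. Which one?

1204: 1204 → 21 → 5 → 25 → 29 → 85 → 89 → 145 → 42 → 20 → 4 → 16 → 37 → 58 → 89  — repeats 89 (not happy)
7521: 7521 → 79 → 130 → 10 → 1  — reaches 1 (happy)
76: 76 → 85 → 89 → 145 → 42 → 20 → 4 → 16 → 37 → 58 → 89  — repeats 89 (not happy)

7521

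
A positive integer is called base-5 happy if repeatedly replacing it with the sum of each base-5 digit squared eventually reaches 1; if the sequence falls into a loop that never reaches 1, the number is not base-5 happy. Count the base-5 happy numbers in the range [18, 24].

2

18: 18 → 18  (repeats 18)
19: 19 → 25 → 1  (reaches 1)
20: 20 → 16 → 10 → 4 → 16  (repeats 16)
21: 21 → 17 → 13 → 13  (repeats 13)
22: 22 → 20 → 16 → 10 → 4 → 16  (repeats 16)
23: 23 → 25 → 1  (reaches 1)
24: 24 → 32 → 6 → 2 → 4 → 16 → 10 → 4  (repeats 4)
base-5 happy: 19, 23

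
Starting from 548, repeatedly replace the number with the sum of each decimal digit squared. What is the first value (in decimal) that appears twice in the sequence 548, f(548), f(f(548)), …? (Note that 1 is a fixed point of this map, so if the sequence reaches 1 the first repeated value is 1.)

548 → 5² + 4² + 8² = 25 + 16 + 64 = 105
105 → 1² + 0² + 5² = 1 + 0 + 25 = 26
26 → 2² + 6² = 4 + 36 = 40
40 → 4² + 0² = 16 + 0 = 16
16 → 1² + 6² = 1 + 36 = 37
37 → 3² + 7² = 9 + 49 = 58
58 → 5² + 8² = 25 + 64 = 89
89 → 8² + 9² = 64 + 81 = 145
145 → 1² + 4² + 5² = 1 + 16 + 25 = 42
42 → 4² + 2² = 16 + 4 = 20
20 → 2² + 0² = 4 + 0 = 4
4 → 4² = 16  — 16 already appeared earlier.

16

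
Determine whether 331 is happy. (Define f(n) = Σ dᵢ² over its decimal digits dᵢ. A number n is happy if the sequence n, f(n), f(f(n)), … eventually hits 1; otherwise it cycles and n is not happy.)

331 → 19
19 → 82
82 → 68
68 → 100
100 → 1  — reached 1.

happy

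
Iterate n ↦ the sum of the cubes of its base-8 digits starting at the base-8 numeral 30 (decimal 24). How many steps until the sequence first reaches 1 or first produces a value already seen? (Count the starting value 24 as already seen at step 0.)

4

24 = (3,0)_8 → 3³ + 0³ = 27
27 = (3,3)_8 → 3³ + 3³ = 54
54 = (6,6)_8 → 6³ + 6³ = 432
432 = (6,6,0)_8 → 6³ + 6³ + 0³ = 432  — 432 repeats.
That took 4 steps.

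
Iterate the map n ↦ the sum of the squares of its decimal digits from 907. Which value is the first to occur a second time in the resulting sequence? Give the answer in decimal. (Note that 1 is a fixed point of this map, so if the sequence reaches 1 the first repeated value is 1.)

907 → 9² + 0² + 7² = 81 + 0 + 49 = 130
130 → 1² + 3² + 0² = 1 + 9 + 0 = 10
10 → 1² + 0² = 1 + 0 = 1  — reached the fixed point 1.
1 → 1, so 1 is the first repeated value.

1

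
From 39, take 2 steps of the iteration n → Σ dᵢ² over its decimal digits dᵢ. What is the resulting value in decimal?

39 → 3² + 9² = 90
90 → 9² + 0² = 81

81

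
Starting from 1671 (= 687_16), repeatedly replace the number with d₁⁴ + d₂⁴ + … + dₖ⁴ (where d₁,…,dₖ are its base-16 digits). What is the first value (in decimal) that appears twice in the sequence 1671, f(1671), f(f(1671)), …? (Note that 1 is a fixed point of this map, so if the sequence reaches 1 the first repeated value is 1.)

7939

1671 = (6,8,7)_16 → 6⁴ + 8⁴ + 7⁴ = 7793
7793 = (1,14,7,1)_16 → 1⁴ + 14⁴ + 7⁴ + 1⁴ = 40819
40819 = (9,15,7,3)_16 → 9⁴ + 15⁴ + 7⁴ + 3⁴ = 59668
59668 = (14,9,1,4)_16 → 14⁴ + 9⁴ + 1⁴ + 4⁴ = 45234
45234 = (11,0,11,2)_16 → 11⁴ + 0⁴ + 11⁴ + 2⁴ = 29298
29298 = (7,2,7,2)_16 → 7⁴ + 2⁴ + 7⁴ + 2⁴ = 4834
4834 = (1,2,14,2)_16 → 1⁴ + 2⁴ + 14⁴ + 2⁴ = 38449
38449 = (9,6,3,1)_16 → 9⁴ + 6⁴ + 3⁴ + 1⁴ = 7939
7939 = (1,15,0,3)_16 → 1⁴ + 15⁴ + 0⁴ + 3⁴ = 50707
50707 = (12,6,1,3)_16 → 12⁴ + 6⁴ + 1⁴ + 3⁴ = 22114
22114 = (5,6,6,2)_16 → 5⁴ + 6⁴ + 6⁴ + 2⁴ = 3233
3233 = (12,10,1)_16 → 12⁴ + 10⁴ + 1⁴ = 30737
30737 = (7,8,1,1)_16 → 7⁴ + 8⁴ + 1⁴ + 1⁴ = 6499
6499 = (1,9,6,3)_16 → 1⁴ + 9⁴ + 6⁴ + 3⁴ = 7939  — 7939 already appeared earlier.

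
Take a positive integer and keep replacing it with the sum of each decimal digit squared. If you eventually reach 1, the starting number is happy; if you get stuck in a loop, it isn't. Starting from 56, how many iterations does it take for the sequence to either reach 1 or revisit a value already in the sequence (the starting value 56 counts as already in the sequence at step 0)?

56 → 5² + 6² = 25 + 36 = 61
61 → 6² + 1² = 36 + 1 = 37
37 → 3² + 7² = 9 + 49 = 58
58 → 5² + 8² = 25 + 64 = 89
89 → 8² + 9² = 64 + 81 = 145
145 → 1² + 4² + 5² = 1 + 16 + 25 = 42
42 → 4² + 2² = 16 + 4 = 20
20 → 2² + 0² = 4 + 0 = 4
4 → 4² = 16
16 → 1² + 6² = 1 + 36 = 37  — 37 repeats.
That took 10 steps.

10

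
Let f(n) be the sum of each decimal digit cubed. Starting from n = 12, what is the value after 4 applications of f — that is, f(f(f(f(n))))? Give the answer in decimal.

12 → 1³ + 2³ = 1 + 8 = 9
9 → 9³ = 729
729 → 7³ + 2³ + 9³ = 343 + 8 + 729 = 1080
1080 → 1³ + 0³ + 8³ + 0³ = 1 + 0 + 512 + 0 = 513

513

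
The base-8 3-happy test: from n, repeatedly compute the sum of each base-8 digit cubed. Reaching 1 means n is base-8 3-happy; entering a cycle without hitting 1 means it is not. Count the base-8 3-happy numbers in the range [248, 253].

1

248: 248 → 370 → 349 → 277 → 197 → 152 → 35 → 91 → 55 → 559 → 469 → 476 → 434 → 440 → 559  (repeats 559)
249: 249 → 371 → 368 → 341 → 258 → 72 → 2 → 8 → 1  (reaches 1)
250: 250 → 378 → 476 → 434 → 440 → 559 → 469 → 476  (repeats 476)
251: 251 → 397 → 342 → 349 → 277 → 197 → 152 → 35 → 91 → 55 → 559 → 469 → 476 → 434 → 440 → 559  (repeats 559)
252: 252 → 434 → 440 → 559 → 469 → 476 → 434  (repeats 434)
253: 253 → 495 → 811 → 217 → 55 → 559 → 469 → 476 → 434 → 440 → 559  (repeats 559)
base-8 3-happy: 249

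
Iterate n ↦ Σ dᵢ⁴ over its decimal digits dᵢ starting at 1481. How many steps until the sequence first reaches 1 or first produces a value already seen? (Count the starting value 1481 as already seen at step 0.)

7

1481 → 1⁴ + 4⁴ + 8⁴ + 1⁴ = 1 + 256 + 4096 + 1 = 4354
4354 → 4⁴ + 3⁴ + 5⁴ + 4⁴ = 256 + 81 + 625 + 256 = 1218
1218 → 1⁴ + 2⁴ + 1⁴ + 8⁴ = 1 + 16 + 1 + 4096 = 4114
4114 → 4⁴ + 1⁴ + 1⁴ + 4⁴ = 256 + 1 + 1 + 256 = 514
514 → 5⁴ + 1⁴ + 4⁴ = 625 + 1 + 256 = 882
882 → 8⁴ + 8⁴ + 2⁴ = 4096 + 4096 + 16 = 8208
8208 → 8⁴ + 2⁴ + 0⁴ + 8⁴ = 4096 + 16 + 0 + 4096 = 8208  — 8208 repeats.
That took 7 steps.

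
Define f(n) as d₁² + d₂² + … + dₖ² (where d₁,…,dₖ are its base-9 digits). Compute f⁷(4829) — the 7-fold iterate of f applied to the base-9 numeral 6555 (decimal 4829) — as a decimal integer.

4829 = (6,5,5,5)_9 → 6² + 5² + 5² + 5² = 111
111 = (1,3,3)_9 → 1² + 3² + 3² = 19
19 = (2,1)_9 → 2² + 1² = 5
5 = (5)_9 → 5² = 25
25 = (2,7)_9 → 2² + 7² = 53
53 = (5,8)_9 → 5² + 8² = 89
89 = (1,0,8)_9 → 1² + 0² + 8² = 65

65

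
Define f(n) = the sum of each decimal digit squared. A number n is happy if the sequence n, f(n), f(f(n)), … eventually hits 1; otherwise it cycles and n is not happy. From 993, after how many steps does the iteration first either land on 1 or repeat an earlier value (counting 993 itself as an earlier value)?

13

993 → 171
171 → 51
51 → 26
26 → 40
40 → 16
16 → 37
37 → 58
58 → 89
89 → 145
145 → 42
42 → 20
20 → 4
4 → 16  — 16 repeats.
That took 13 steps.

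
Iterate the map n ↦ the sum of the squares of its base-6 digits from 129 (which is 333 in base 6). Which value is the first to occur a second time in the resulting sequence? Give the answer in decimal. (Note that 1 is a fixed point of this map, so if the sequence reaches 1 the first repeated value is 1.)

25

129 = (3,3,3)_6 → 3² + 3² + 3² = 9 + 9 + 9 = 27
27 = (4,3)_6 → 4² + 3² = 16 + 9 = 25
25 = (4,1)_6 → 4² + 1² = 16 + 1 = 17
17 = (2,5)_6 → 2² + 5² = 4 + 25 = 29
29 = (4,5)_6 → 4² + 5² = 16 + 25 = 41
41 = (1,0,5)_6 → 1² + 0² + 5² = 1 + 0 + 25 = 26
26 = (4,2)_6 → 4² + 2² = 16 + 4 = 20
20 = (3,2)_6 → 3² + 2² = 9 + 4 = 13
13 = (2,1)_6 → 2² + 1² = 4 + 1 = 5
5 = (5)_6 → 5² = 25  — 25 already appeared earlier.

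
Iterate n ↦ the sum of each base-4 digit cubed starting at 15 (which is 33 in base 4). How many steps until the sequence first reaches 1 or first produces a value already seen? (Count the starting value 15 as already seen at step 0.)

4

15 = (3,3)_4 → 54
54 = (3,1,2)_4 → 36
36 = (2,1,0)_4 → 9
9 = (2,1)_4 → 9  — 9 repeats.
That took 4 steps.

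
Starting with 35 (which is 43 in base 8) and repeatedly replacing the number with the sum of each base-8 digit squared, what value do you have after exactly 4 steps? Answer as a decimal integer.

35 = (4,3)_8 → 25
25 = (3,1)_8 → 10
10 = (1,2)_8 → 5
5 = (5)_8 → 25

25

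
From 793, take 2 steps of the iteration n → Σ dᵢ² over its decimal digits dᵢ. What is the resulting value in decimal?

91

793 → 7² + 9² + 3² = 49 + 81 + 9 = 139
139 → 1² + 3² + 9² = 1 + 9 + 81 = 91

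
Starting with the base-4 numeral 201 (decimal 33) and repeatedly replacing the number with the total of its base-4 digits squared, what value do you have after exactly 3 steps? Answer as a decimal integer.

33 = (2,0,1)_4 → 2² + 0² + 1² = 4 + 0 + 1 = 5
5 = (1,1)_4 → 1² + 1² = 1 + 1 = 2
2 = (2)_4 → 2² = 4

4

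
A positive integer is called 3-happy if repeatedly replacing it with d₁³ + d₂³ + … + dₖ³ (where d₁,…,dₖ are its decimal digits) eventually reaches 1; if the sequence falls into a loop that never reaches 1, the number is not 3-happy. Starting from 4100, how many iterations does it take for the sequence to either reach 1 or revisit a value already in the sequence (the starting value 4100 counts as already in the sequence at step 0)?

4100 → 4³ + 1³ + 0³ + 0³ = 64 + 1 + 0 + 0 = 65
65 → 6³ + 5³ = 216 + 125 = 341
341 → 3³ + 4³ + 1³ = 27 + 64 + 1 = 92
92 → 9³ + 2³ = 729 + 8 = 737
737 → 7³ + 3³ + 7³ = 343 + 27 + 343 = 713
713 → 7³ + 1³ + 3³ = 343 + 1 + 27 = 371
371 → 3³ + 7³ + 1³ = 27 + 343 + 1 = 371  — 371 repeats.
That took 7 steps.

7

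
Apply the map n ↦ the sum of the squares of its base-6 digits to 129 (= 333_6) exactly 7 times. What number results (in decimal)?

129 = (3,3,3)_6 → 3² + 3² + 3² = 27
27 = (4,3)_6 → 4² + 3² = 25
25 = (4,1)_6 → 4² + 1² = 17
17 = (2,5)_6 → 2² + 5² = 29
29 = (4,5)_6 → 4² + 5² = 41
41 = (1,0,5)_6 → 1² + 0² + 5² = 26
26 = (4,2)_6 → 4² + 2² = 20

20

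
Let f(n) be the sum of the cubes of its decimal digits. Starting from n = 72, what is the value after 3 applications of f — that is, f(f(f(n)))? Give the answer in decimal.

153

72 → 351
351 → 153
153 → 153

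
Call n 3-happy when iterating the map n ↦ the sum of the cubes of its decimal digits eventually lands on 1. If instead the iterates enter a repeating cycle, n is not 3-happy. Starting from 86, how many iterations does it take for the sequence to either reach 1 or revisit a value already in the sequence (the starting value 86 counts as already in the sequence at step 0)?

86 → 728
728 → 863
863 → 755
755 → 593
593 → 881
881 → 1025
1025 → 134
134 → 92
92 → 737
737 → 713
713 → 371
371 → 371  — 371 repeats.
That took 12 steps.

12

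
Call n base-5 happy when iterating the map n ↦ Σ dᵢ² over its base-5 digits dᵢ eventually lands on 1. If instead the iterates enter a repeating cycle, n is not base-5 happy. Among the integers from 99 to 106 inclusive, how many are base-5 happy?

99: 99 → 41 → 11 → 5 → 1  (reaches 1)
100: 100 → 16 → 10 → 4 → 16  (repeats 16)
101: 101 → 17 → 13 → 13  (repeats 13)
102: 102 → 20 → 16 → 10 → 4 → 16  (repeats 16)
103: 103 → 25 → 1  (reaches 1)
104: 104 → 32 → 6 → 2 → 4 → 16 → 10 → 4  (repeats 4)
105: 105 → 17 → 13 → 13  (repeats 13)
106: 106 → 18 → 18  (repeats 18)
base-5 happy: 99, 103

2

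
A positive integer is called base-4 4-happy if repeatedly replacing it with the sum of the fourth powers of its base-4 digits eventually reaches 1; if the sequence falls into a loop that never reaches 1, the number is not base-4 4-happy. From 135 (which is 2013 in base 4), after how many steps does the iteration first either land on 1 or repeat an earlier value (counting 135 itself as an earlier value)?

6

135 = (2,0,1,3)_4 → 2⁴ + 0⁴ + 1⁴ + 3⁴ = 16 + 0 + 1 + 81 = 98
98 = (1,2,0,2)_4 → 1⁴ + 2⁴ + 0⁴ + 2⁴ = 1 + 16 + 0 + 16 = 33
33 = (2,0,1)_4 → 2⁴ + 0⁴ + 1⁴ = 16 + 0 + 1 = 17
17 = (1,0,1)_4 → 1⁴ + 0⁴ + 1⁴ = 1 + 0 + 1 = 2
2 = (2)_4 → 2⁴ = 16
16 = (1,0,0)_4 → 1⁴ + 0⁴ + 0⁴ = 1 + 0 + 0 = 1  — reached 1.
That took 6 steps.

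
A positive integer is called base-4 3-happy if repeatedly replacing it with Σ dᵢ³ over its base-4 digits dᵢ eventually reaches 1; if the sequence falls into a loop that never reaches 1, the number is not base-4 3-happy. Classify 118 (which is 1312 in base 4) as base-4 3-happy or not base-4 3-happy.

base-4 3-happy

118 = (1,3,1,2)_4 → 1³ + 3³ + 1³ + 2³ = 37
37 = (2,1,1)_4 → 2³ + 1³ + 1³ = 10
10 = (2,2)_4 → 2³ + 2³ = 16
16 = (1,0,0)_4 → 1³ + 0³ + 0³ = 1  — reached 1.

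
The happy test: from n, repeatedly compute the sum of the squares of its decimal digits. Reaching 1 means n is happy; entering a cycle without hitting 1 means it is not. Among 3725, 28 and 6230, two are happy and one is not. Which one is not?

3725: 3725 → 87 → 113 → 11 → 2 → 4 → 16 → 37 → 58 → 89 → 145 → 42 → 20 → 4  — repeats 4 (not happy)
28: 28 → 68 → 100 → 1  — reaches 1 (happy)
6230: 6230 → 49 → 97 → 130 → 10 → 1  — reaches 1 (happy)

3725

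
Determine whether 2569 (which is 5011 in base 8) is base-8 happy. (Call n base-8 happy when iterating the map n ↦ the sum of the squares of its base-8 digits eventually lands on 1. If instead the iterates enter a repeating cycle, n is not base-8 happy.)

base-8 happy

2569 = (5,0,1,1)_8 → 5² + 0² + 1² + 1² = 25 + 0 + 1 + 1 = 27
27 = (3,3)_8 → 3² + 3² = 9 + 9 = 18
18 = (2,2)_8 → 2² + 2² = 4 + 4 = 8
8 = (1,0)_8 → 1² + 0² = 1 + 0 = 1  — reached 1.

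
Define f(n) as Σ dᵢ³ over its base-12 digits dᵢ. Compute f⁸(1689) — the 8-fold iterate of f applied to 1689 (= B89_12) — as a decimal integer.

190

1689 = (11,8,9)_12 → 11³ + 8³ + 9³ = 2572
2572 = (1,5,10,4)_12 → 1³ + 5³ + 10³ + 4³ = 1190
1190 = (8,3,2)_12 → 8³ + 3³ + 2³ = 547
547 = (3,9,7)_12 → 3³ + 9³ + 7³ = 1099
1099 = (7,7,7)_12 → 7³ + 7³ + 7³ = 1029
1029 = (7,1,9)_12 → 7³ + 1³ + 9³ = 1073
1073 = (7,5,5)_12 → 7³ + 5³ + 5³ = 593
593 = (4,1,5)_12 → 4³ + 1³ + 5³ = 190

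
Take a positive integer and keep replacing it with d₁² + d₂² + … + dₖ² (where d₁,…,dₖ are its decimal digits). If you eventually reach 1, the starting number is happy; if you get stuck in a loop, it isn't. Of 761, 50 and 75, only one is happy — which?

761

761: 761 → 86 → 100 → 1  — reaches 1 (happy)
50: 50 → 25 → 29 → 85 → 89 → 145 → 42 → 20 → 4 → 16 → 37 → 58 → 89  — repeats 89 (not happy)
75: 75 → 74 → 65 → 61 → 37 → 58 → 89 → 145 → 42 → 20 → 4 → 16 → 37  — repeats 37 (not happy)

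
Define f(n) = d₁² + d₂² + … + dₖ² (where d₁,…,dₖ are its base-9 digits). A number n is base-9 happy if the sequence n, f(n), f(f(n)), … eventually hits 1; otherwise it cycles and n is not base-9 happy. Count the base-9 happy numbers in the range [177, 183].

177: 177 → 41 → 41  — not base-9 happy
178: 178 → 54 → 36 → 16 → 50 → 50  — not base-9 happy
179: 179 → 69 → 85 → 17 → 65 → 53 → 89 → 65  — not base-9 happy
180: 180 → 8 → 64 → 50 → 50  — not base-9 happy
181: 181 → 9 → 1  — base-9 happy
182: 182 → 12 → 10 → 2 → 4 → 16 → 50 → 50  — not base-9 happy
183: 183 → 17 → 65 → 53 → 89 → 65  — not base-9 happy
base-9 happy: 181

1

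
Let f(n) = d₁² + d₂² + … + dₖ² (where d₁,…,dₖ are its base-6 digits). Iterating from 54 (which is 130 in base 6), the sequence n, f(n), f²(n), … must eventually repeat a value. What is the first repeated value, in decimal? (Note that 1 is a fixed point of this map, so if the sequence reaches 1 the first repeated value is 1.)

17

54 = (1,3,0)_6 → 1² + 3² + 0² = 10
10 = (1,4)_6 → 1² + 4² = 17
17 = (2,5)_6 → 2² + 5² = 29
29 = (4,5)_6 → 4² + 5² = 41
41 = (1,0,5)_6 → 1² + 0² + 5² = 26
26 = (4,2)_6 → 4² + 2² = 20
20 = (3,2)_6 → 3² + 2² = 13
13 = (2,1)_6 → 2² + 1² = 5
5 = (5)_6 → 5² = 25
25 = (4,1)_6 → 4² + 1² = 17  — 17 already appeared earlier.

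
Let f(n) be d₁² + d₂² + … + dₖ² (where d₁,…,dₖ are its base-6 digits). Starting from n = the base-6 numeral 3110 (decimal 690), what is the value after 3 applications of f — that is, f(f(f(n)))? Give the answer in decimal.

20

690 = (3,1,1,0)_6 → 3² + 1² + 1² + 0² = 9 + 1 + 1 + 0 = 11
11 = (1,5)_6 → 1² + 5² = 1 + 25 = 26
26 = (4,2)_6 → 4² + 2² = 16 + 4 = 20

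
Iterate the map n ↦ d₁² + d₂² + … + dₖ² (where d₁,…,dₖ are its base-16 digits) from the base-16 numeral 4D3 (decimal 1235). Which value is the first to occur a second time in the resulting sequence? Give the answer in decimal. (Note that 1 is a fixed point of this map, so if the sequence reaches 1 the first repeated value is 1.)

169

1235 = (4,13,3)_16 → 4² + 13² + 3² = 16 + 169 + 9 = 194
194 = (12,2)_16 → 12² + 2² = 144 + 4 = 148
148 = (9,4)_16 → 9² + 4² = 81 + 16 = 97
97 = (6,1)_16 → 6² + 1² = 36 + 1 = 37
37 = (2,5)_16 → 2² + 5² = 4 + 25 = 29
29 = (1,13)_16 → 1² + 13² = 1 + 169 = 170
170 = (10,10)_16 → 10² + 10² = 100 + 100 = 200
200 = (12,8)_16 → 12² + 8² = 144 + 64 = 208
208 = (13,0)_16 → 13² + 0² = 169 + 0 = 169
169 = (10,9)_16 → 10² + 9² = 100 + 81 = 181
181 = (11,5)_16 → 11² + 5² = 121 + 25 = 146
146 = (9,2)_16 → 9² + 2² = 81 + 4 = 85
85 = (5,5)_16 → 5² + 5² = 25 + 25 = 50
50 = (3,2)_16 → 3² + 2² = 9 + 4 = 13
13 = (13)_16 → 13² = 169  — 169 already appeared earlier.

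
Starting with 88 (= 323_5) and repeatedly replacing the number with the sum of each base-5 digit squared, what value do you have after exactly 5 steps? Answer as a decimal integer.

4

88 = (3,2,3)_5 → 3² + 2² + 3² = 22
22 = (4,2)_5 → 4² + 2² = 20
20 = (4,0)_5 → 4² + 0² = 16
16 = (3,1)_5 → 3² + 1² = 10
10 = (2,0)_5 → 2² + 0² = 4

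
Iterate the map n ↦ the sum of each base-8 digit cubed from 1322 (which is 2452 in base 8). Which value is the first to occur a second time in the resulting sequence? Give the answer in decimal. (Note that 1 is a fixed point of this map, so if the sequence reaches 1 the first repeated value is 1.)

1

1322 = (2,4,5,2)_8 → 2³ + 4³ + 5³ + 2³ = 8 + 64 + 125 + 8 = 205
205 = (3,1,5)_8 → 3³ + 1³ + 5³ = 27 + 1 + 125 = 153
153 = (2,3,1)_8 → 2³ + 3³ + 1³ = 8 + 27 + 1 = 36
36 = (4,4)_8 → 4³ + 4³ = 64 + 64 = 128
128 = (2,0,0)_8 → 2³ + 0³ + 0³ = 8 + 0 + 0 = 8
8 = (1,0)_8 → 1³ + 0³ = 1 + 0 = 1  — reached the fixed point 1.
1 → 1, so 1 is the first repeated value.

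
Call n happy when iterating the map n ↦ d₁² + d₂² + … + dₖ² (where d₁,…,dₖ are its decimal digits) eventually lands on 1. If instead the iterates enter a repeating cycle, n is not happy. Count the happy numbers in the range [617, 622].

617: 617 → 86 → 100 → 1  (reaches 1)
618: 618 → 101 → 2 → 4 → 16 → 37 → 58 → 89 → 145 → 42 → 20 → 4  (repeats 4)
619: 619 → 118 → 66 → 72 → 53 → 34 → 25 → 29 → 85 → 89 → 145 → 42 → 20 → 4 → 16 → 37 → 58 → 89  (repeats 89)
620: 620 → 40 → 16 → 37 → 58 → 89 → 145 → 42 → 20 → 4 → 16  (repeats 16)
621: 621 → 41 → 17 → 50 → 25 → 29 → 85 → 89 → 145 → 42 → 20 → 4 → 16 → 37 → 58 → 89  (repeats 89)
622: 622 → 44 → 32 → 13 → 10 → 1  (reaches 1)
happy: 617, 622

2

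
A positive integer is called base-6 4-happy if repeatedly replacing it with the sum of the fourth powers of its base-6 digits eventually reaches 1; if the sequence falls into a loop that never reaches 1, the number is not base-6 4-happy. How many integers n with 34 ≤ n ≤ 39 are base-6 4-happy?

34: 34 → 881 → 897 → 962 → 544 → 353 → 963 → 609 → 978 → 338 → 114 → 82 → 273 → 164 → 353  (repeats 353)
35: 35 → 1250 → 1153 → 642 → 1266 → 1251 → 1218 → 1331 → 1251  (repeats 1251)
36: 36 → 1  (reaches 1)
37: 37 → 2 → 16 → 272 → 99 → 353 → 963 → 609 → 978 → 338 → 114 → 82 → 273 → 164 → 353  (repeats 353)
38: 38 → 17 → 641 → 1522 → 259 → 4 → 256 → 258 → 3 → 81 → 98 → 288 → 17  (repeats 17)
39: 39 → 82 → 273 → 164 → 353 → 963 → 609 → 978 → 338 → 114 → 82  (repeats 82)
base-6 4-happy: 36

1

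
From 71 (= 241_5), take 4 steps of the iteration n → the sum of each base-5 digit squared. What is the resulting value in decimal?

71 = (2,4,1)_5 → 2² + 4² + 1² = 4 + 16 + 1 = 21
21 = (4,1)_5 → 4² + 1² = 16 + 1 = 17
17 = (3,2)_5 → 3² + 2² = 9 + 4 = 13
13 = (2,3)_5 → 2² + 3² = 4 + 9 = 13

13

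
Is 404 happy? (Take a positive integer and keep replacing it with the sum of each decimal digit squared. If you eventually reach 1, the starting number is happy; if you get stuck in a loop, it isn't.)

happy

404 → 4² + 0² + 4² = 32
32 → 3² + 2² = 13
13 → 1² + 3² = 10
10 → 1² + 0² = 1  — reached 1.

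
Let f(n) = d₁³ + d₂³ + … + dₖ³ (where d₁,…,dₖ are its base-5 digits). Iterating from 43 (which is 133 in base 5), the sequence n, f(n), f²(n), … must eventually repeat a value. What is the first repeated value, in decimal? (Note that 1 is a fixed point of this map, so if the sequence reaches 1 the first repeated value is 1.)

43 = (1,3,3)_5 → 1³ + 3³ + 3³ = 55
55 = (2,1,0)_5 → 2³ + 1³ + 0³ = 9
9 = (1,4)_5 → 1³ + 4³ = 65
65 = (2,3,0)_5 → 2³ + 3³ + 0³ = 35
35 = (1,2,0)_5 → 1³ + 2³ + 0³ = 9  — 9 already appeared earlier.

9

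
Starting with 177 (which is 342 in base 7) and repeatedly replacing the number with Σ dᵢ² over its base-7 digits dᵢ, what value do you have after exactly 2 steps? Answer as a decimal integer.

17

177 = (3,4,2)_7 → 29
29 = (4,1)_7 → 17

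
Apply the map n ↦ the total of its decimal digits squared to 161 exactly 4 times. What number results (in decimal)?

89

161 → 1² + 6² + 1² = 1 + 36 + 1 = 38
38 → 3² + 8² = 9 + 64 = 73
73 → 7² + 3² = 49 + 9 = 58
58 → 5² + 8² = 25 + 64 = 89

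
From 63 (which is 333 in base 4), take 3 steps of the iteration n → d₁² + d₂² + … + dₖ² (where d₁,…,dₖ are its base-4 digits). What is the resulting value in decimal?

13

63 = (3,3,3)_4 → 27
27 = (1,2,3)_4 → 14
14 = (3,2)_4 → 13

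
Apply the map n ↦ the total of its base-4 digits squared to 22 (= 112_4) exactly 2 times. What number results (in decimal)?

22 = (1,1,2)_4 → 1² + 1² + 2² = 6
6 = (1,2)_4 → 1² + 2² = 5

5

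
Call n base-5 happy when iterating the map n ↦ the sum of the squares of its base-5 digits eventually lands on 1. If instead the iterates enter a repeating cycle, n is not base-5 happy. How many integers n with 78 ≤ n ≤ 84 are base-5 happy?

3

78: 78 → 18 → 18  — not base-5 happy
79: 79 → 25 → 1  — base-5 happy
80: 80 → 10 → 4 → 16 → 10  — not base-5 happy
81: 81 → 11 → 5 → 1  — base-5 happy
82: 82 → 14 → 20 → 16 → 10 → 4 → 16  — not base-5 happy
83: 83 → 19 → 25 → 1  — base-5 happy
84: 84 → 26 → 2 → 4 → 16 → 10 → 4  — not base-5 happy
base-5 happy: 79, 81, 83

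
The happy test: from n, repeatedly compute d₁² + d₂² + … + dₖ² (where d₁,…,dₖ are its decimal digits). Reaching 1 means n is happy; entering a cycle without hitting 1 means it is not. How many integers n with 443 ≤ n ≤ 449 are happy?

1

443: 443 → 41 → 17 → 50 → 25 → 29 → 85 → 89 → 145 → 42 → 20 → 4 → 16 → 37 → 58 → 89  — not happy
444: 444 → 48 → 80 → 64 → 52 → 29 → 85 → 89 → 145 → 42 → 20 → 4 → 16 → 37 → 58 → 89  — not happy
445: 445 → 57 → 74 → 65 → 61 → 37 → 58 → 89 → 145 → 42 → 20 → 4 → 16 → 37  — not happy
446: 446 → 68 → 100 → 1  — happy
447: 447 → 81 → 65 → 61 → 37 → 58 → 89 → 145 → 42 → 20 → 4 → 16 → 37  — not happy
448: 448 → 96 → 117 → 51 → 26 → 40 → 16 → 37 → 58 → 89 → 145 → 42 → 20 → 4 → 16  — not happy
449: 449 → 113 → 11 → 2 → 4 → 16 → 37 → 58 → 89 → 145 → 42 → 20 → 4  — not happy
happy: 446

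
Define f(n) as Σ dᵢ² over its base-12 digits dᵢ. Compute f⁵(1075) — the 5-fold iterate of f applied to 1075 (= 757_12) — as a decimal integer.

1075 = (7,5,7)_12 → 7² + 5² + 7² = 123
123 = (10,3)_12 → 10² + 3² = 109
109 = (9,1)_12 → 9² + 1² = 82
82 = (6,10)_12 → 6² + 10² = 136
136 = (11,4)_12 → 11² + 4² = 137

137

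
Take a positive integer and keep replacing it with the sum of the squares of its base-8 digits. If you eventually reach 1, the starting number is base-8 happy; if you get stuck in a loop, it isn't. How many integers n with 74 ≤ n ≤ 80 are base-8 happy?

2

74: 74 → 6 → 36 → 32 → 16 → 4 → 16  — not base-8 happy
75: 75 → 11 → 10 → 5 → 25 → 10  — not base-8 happy
76: 76 → 18 → 8 → 1  — base-8 happy
77: 77 → 27 → 18 → 8 → 1  — base-8 happy
78: 78 → 38 → 52 → 52  — not base-8 happy
79: 79 → 51 → 45 → 50 → 40 → 25 → 10 → 5 → 25  — not base-8 happy
80: 80 → 5 → 25 → 10 → 5  — not base-8 happy
base-8 happy: 76, 77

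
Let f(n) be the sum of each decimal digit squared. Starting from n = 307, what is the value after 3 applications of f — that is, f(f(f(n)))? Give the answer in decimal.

307 → 3² + 0² + 7² = 9 + 0 + 49 = 58
58 → 5² + 8² = 25 + 64 = 89
89 → 8² + 9² = 64 + 81 = 145

145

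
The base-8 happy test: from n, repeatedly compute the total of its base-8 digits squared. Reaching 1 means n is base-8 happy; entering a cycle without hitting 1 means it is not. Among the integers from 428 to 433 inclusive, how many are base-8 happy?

2

428: 428 → 77 → 27 → 18 → 8 → 1  — base-8 happy
429: 429 → 86 → 41 → 26 → 13 → 26  — not base-8 happy
430: 430 → 97 → 18 → 8 → 1  — base-8 happy
431: 431 → 110 → 62 → 85 → 30 → 45 → 50 → 40 → 25 → 10 → 5 → 25  — not base-8 happy
432: 432 → 72 → 2 → 4 → 16 → 4  — not base-8 happy
433: 433 → 73 → 3 → 9 → 2 → 4 → 16 → 4  — not base-8 happy
base-8 happy: 428, 430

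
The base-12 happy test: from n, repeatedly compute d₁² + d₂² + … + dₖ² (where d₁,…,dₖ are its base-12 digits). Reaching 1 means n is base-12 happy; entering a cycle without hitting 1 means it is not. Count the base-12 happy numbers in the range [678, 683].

1

678: 678 → 116 → 145 → 2 → 4 → 16 → 17 → 26 → 8 → 64 → 41 → 34 → 104 → 128 → 164 → 66 → 61 → 26  — not base-12 happy
679: 679 → 129 → 181 → 11 → 121 → 101 → 89 → 74 → 40 → 25 → 5 → 25  — not base-12 happy
680: 680 → 144 → 1  — base-12 happy
681: 681 → 161 → 27 → 13 → 2 → 4 → 16 → 17 → 26 → 8 → 64 → 41 → 34 → 104 → 128 → 164 → 66 → 61 → 26  — not base-12 happy
682: 682 → 180 → 10 → 100 → 80 → 100  — not base-12 happy
683: 683 → 201 → 98 → 68 → 89 → 74 → 40 → 25 → 5 → 25  — not base-12 happy
base-12 happy: 680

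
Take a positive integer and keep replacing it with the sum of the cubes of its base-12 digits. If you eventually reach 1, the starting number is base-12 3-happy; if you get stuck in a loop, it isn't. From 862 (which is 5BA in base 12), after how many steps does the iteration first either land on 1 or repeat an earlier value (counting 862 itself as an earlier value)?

862 = (5,11,10)_12 → 2456
2456 = (1,5,0,8)_12 → 638
638 = (4,5,2)_12 → 197
197 = (1,4,5)_12 → 190
190 = (1,3,10)_12 → 1028
1028 = (7,1,8)_12 → 856
856 = (5,11,4)_12 → 1520
1520 = (10,6,8)_12 → 1728
1728 = (1,0,0,0)_12 → 1  — reached 1.
That took 9 steps.

9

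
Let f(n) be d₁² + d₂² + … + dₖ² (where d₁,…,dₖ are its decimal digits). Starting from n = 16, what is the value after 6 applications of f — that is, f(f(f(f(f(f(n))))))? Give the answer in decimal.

20

16 → 37
37 → 58
58 → 89
89 → 145
145 → 42
42 → 20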